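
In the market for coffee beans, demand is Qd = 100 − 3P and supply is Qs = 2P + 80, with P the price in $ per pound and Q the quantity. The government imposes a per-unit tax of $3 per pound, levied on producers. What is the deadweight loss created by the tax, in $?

Deadweight loss = $5.4.

Without the tax, 100 − 3P = 2P + 80 gives 5P = 20, so P* = $4 and Q* = 88.
With the tax collected from producers, supply shifts: Qs = 2(P − 3) + 80.
Solving gives Q = 84.4 with buyers paying $5.2 and producers receiving $2.2 (the $3 wedge).
Quantity falls by |ΔQ| = |88 − 84.4| = 3.6.
DWL = ½ · t · |ΔQ| = ½ · 3 · 3.6 = $5.4.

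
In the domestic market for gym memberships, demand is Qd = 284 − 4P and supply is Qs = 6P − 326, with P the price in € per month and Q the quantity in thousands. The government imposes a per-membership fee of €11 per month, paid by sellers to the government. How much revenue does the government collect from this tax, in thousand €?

Tax revenue = €149.6 thousand.

Without the tax, 284 − 4P = 6P − 326 gives 10P = 610, so P* = €61 and Q* = 40.
With the tax collected from sellers, supply shifts: Qs = 6(P − 11) − 326.
New equilibrium: buyers pay €67.6, sellers receive €56.6, Q = 13.6. (Wedge: Pb − Ps = 11.)
Revenue = t · Q = 11 · 13.6 = €149.6.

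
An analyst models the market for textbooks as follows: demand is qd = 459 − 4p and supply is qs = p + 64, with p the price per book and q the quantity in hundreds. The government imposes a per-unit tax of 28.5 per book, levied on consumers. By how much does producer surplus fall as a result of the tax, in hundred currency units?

Without the tax, 459 − 4p = p + 64 gives 5p = 395, so p* = 79 and q* = 143.
With the tax collected from consumers, demand (in seller-price terms) shifts: qd = 459 − 4(p + 28.5).
New equilibrium: consumers pay 84.7, suppliers receive 56.2, q = 120.2. (Wedge: pb − ps = 28.5.)
ΔPS is the trapezoid between Q = 120.2 and Q = 143 of height 22.8: ½ · (143 + 120.2) · 22.8 = 3000.48.

Producer surplus falls by 3000.48 hundred.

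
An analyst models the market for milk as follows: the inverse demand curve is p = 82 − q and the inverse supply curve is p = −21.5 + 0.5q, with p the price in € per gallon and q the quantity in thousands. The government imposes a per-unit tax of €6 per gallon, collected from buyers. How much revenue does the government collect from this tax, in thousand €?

Tax revenue = €390 thousand.

Inverting to q(p) form: qd = 82 − p; qs = 2p + 43.
Without the tax, 82 − p = 2p + 43 gives 3p = 39, so p* = €13 and q* = 69.
With the tax collected from buyers, demand (in seller-price terms) shifts: qd = 82 − (p + 6).
Solving gives q = 65 with buyers paying €17 and suppliers receiving €11 (the €6 wedge).
Revenue = t · Q = 6 · 65 = €390.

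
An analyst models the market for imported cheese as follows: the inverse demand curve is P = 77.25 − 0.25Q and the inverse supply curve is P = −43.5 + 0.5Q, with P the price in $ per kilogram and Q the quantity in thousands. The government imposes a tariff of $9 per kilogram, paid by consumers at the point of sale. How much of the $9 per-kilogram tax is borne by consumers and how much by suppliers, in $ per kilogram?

Rewrite in direct form: Qd = 309 − 4P and Qs = 2P + 87.
Before the tax: set 309 − 4P = 2P + 87 → P* = $37, Q* = 161.
With the tax collected from consumers, demand (in seller-price terms) shifts: Qd = 309 − 4(P + 9).
New equilibrium: consumers pay $40, suppliers receive $31, Q = 149. (Wedge: Pb − Ps = 9.)
Burden on consumers: $3; on suppliers: $6. (They sum to $9.)

Consumers bear $3 per kilogram; suppliers bear $6 per kilogram.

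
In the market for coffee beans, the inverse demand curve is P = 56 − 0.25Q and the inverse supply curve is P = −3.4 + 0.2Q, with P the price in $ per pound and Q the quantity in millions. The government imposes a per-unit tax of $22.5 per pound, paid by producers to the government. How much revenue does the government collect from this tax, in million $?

Inverting to Q(P) form: Qd = 224 − 4P; Qs = 5P + 17.
Before the tax: set 224 − 4P = 5P + 17 → P* = $23, Q* = 132.
With the tax collected from producers, supply shifts: Qs = 5(P − 22.5) + 17.
Solving gives Q = 82 with consumers paying $35.5 and producers receiving $13 (the $22.5 wedge).
Revenue = t · Q = 22.5 · 82 = $1845.

Tax revenue = $1845 million.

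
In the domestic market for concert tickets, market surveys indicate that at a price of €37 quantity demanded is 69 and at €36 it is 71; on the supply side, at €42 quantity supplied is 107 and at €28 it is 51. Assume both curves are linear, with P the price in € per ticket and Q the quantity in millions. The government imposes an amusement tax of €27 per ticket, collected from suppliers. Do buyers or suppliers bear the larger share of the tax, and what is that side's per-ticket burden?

Buyers bear the larger share: €18 per ticket.

Demand slope: (71 − 69)/(36 − 37) = -2, so Qd = 143 − 2P.
Supply slope: (51 − 107)/(28 − 42) = 4, so Qs = 4P − 61.
Without the tax, 143 − 2P = 4P − 61 gives 6P = 204, so P* = €34 and Q* = 75.
With the tax collected from suppliers, supply shifts: Qs = 4(P − 27) − 61.
Solving gives Q = 39 with buyers paying €52 and suppliers receiving €25 (the €27 wedge).
Per-ticket burden: buyers €18, suppliers €9.
Buyers take the larger share because demand is less price-elastic here (demand slope 2 vs supply slope 4).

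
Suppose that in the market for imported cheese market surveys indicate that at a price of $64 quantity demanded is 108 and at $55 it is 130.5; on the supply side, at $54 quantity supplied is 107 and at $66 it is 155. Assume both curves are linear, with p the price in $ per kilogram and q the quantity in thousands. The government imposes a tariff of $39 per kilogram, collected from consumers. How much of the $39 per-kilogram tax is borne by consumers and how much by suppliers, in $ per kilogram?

Demand slope: (130.5 − 108)/(55 − 64) = -2.5, so qd = 268 − 2.5p.
Supply slope: (155 − 107)/(66 − 54) = 4, so qs = 4p − 109.
Before the tax: set 268 − 2.5p = 4p − 109 → p* = $58, q* = 123.
With the tax collected from consumers, demand (in seller-price terms) shifts: qd = 268 − 2.5(p + 39).
New equilibrium: consumers pay $82, suppliers receive $43, q = 63. (Wedge: pb − ps = 39.)
Burden on consumers: $24; on suppliers: $15. (They sum to $39.)

Consumers bear $24 per kilogram; suppliers bear $15 per kilogram.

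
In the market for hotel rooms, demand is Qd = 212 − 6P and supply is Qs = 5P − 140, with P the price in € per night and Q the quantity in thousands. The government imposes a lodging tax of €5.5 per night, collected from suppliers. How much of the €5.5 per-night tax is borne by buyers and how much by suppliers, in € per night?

Buyers bear €2.5 per night; suppliers bear €3 per night.

Before the tax: set 212 − 6P = 5P − 140 → P* = €32, Q* = 20.
With the tax collected from suppliers, supply shifts: Qs = 5(P − 5.5) − 140.
New equilibrium: buyers pay €34.5, suppliers receive €29, Q = 5. (Wedge: Pb − Ps = 5.5.)
Burden on buyers: €2.5; on suppliers: €3. (They sum to €5.5.)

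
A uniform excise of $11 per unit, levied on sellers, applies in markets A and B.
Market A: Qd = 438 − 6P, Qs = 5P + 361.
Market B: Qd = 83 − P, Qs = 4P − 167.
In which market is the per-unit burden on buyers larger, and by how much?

Market A: pre-tax P* = $7, Q* = 396; post-tax Q = 366; per-unit burden on buyers = $5.
Market B: pre-tax P* = $50, Q* = 33; post-tax Q = 24.2; per-unit burden on buyers = $8.8.
Difference: $5 vs $8.8 → market B is larger by $3.8.

Market B, by $3.8.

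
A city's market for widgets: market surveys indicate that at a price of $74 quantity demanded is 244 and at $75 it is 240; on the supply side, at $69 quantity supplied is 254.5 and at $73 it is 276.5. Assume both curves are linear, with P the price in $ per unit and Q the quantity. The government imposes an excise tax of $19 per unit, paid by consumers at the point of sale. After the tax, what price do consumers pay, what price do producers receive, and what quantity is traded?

Consumers pay $81; producers receive $62; quantity = 216.

Demand slope: (240 − 244)/(75 − 74) = -4, so Qd = 540 − 4P.
Supply slope: (276.5 − 254.5)/(73 − 69) = 5.5, so Qs = 5.5P − 125.
Before the tax: set 540 − 4P = 5.5P − 125 → P* = $70, Q* = 260.
With the tax collected from consumers, demand (in seller-price terms) shifts: Qd = 540 − 4(P + 19).
New equilibrium: consumers pay $81, producers receive $62, Q = 216. (Wedge: Pb − Ps = 19.)
The less price-elastic side of the market bears the larger share of a per-unit tax.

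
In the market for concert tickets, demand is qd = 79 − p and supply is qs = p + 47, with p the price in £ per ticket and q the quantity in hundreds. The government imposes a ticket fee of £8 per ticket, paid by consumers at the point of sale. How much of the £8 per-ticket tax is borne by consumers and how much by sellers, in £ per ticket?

Consumers bear £4 per ticket; sellers bear £4 per ticket.

Without the tax, 79 − p = p + 47 gives 2p = 32, so p* = £16 and q* = 63.
With the tax collected from consumers, demand (in seller-price terms) shifts: qd = 79 − (p + 8).
New equilibrium: consumers pay £20, sellers receive £12, q = 59. (Wedge: pb − ps = 8.)
Burden on consumers: £4; on sellers: £4. (They sum to £8.)
The less price-elastic side of the market bears the larger share of a per-unit tax.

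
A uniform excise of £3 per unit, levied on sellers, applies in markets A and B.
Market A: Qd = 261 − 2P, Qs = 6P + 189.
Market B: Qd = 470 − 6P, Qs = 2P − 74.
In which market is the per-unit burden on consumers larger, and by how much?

Market A: pre-tax P* = £9, Q* = 243; post-tax Q = 238.5; per-unit burden on consumers = £2.25.
Market B: pre-tax P* = £68, Q* = 62; post-tax Q = 57.5; per-unit burden on consumers = £0.75.
Difference: £2.25 vs £0.75 → market A is larger by £1.5.

Market A, by £1.5.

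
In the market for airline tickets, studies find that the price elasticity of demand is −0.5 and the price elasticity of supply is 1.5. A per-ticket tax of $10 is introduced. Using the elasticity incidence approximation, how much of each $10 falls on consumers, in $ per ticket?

Consumers bear ≈ $7.5 per ticket.

Incidence ratio: consumers' share ≈ εs / (εs + |εd|) = 1.5 / (1.5 + 0.5) = 0.75.
So consumers bear ≈ 0.75 × $10 = $7.5; sellers bear $2.5.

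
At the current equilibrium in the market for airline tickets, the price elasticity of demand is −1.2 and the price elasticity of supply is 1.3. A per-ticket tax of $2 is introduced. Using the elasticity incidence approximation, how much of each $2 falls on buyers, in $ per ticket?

Buyers bear ≈ $1.04 per ticket.

Incidence ratio: buyers' share ≈ εs / (εs + |εd|) = 1.3 / (1.3 + 1.2) = 0.52.
So buyers bear ≈ 0.52 × $2 = $1.04; suppliers bear $0.96.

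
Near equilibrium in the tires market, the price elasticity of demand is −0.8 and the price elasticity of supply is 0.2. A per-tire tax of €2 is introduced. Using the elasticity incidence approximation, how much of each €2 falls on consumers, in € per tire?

Consumers bear ≈ €0.4 per tire.

Incidence ratio: consumers' share ≈ εs / (εs + |εd|) = 0.2 / (0.2 + 0.8) = 0.2.
So consumers bear ≈ 0.2 × €2 = €0.4; sellers bear €1.6.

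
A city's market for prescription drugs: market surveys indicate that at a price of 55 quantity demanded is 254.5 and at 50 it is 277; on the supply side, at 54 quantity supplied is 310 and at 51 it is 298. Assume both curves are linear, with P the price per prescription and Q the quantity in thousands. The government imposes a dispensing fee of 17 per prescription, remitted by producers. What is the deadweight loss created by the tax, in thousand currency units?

Demand slope: (277 − 254.5)/(50 − 55) = -4.5, so Qd = 502 − 4.5P.
Supply slope: (298 − 310)/(51 − 54) = 4, so Qs = 4P + 94.
Before the tax: set 502 − 4.5P = 4P + 94 → P* = 48, Q* = 286.
With the tax collected from producers, supply shifts: Qs = 4(P − 17) + 94.
New equilibrium: consumers pay 56, producers receive 39, Q = 250. (Wedge: Pb − Ps = 17.)
Quantity falls by |ΔQ| = |286 − 250| = 36.
DWL = ½ · t · |ΔQ| = ½ · 17 · 36 = 306.

Deadweight loss = 306 thousand.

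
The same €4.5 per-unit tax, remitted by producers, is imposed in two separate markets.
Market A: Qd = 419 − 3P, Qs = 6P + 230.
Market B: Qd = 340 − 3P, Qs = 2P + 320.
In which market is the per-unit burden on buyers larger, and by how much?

Market A, by €1.2.

Market A: pre-tax P* = €21, Q* = 356; post-tax Q = 347; per-unit burden on buyers = €3.
Market B: pre-tax P* = €4, Q* = 328; post-tax Q = 322.6; per-unit burden on buyers = €1.8.
Difference: €3 vs €1.8 → market A is larger by €1.2.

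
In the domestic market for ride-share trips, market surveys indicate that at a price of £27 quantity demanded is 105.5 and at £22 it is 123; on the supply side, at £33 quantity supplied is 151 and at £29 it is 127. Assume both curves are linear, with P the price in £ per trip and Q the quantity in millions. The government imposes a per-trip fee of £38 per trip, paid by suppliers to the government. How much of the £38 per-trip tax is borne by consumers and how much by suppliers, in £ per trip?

Consumers bear £24 per trip; suppliers bear £14 per trip.

Demand slope: (123 − 105.5)/(22 − 27) = -3.5, so Qd = 200 − 3.5P.
Supply slope: (127 − 151)/(29 − 33) = 6, so Qs = 6P − 47.
Without the tax, 200 − 3.5P = 6P − 47 gives 9.5P = 247, so P* = £26 and Q* = 109.
With the tax collected from suppliers, supply shifts: Qs = 6(P − 38) − 47.
Solving gives Q = 25 with consumers paying £50 and suppliers receiving £12 (the £38 wedge).
Burden on consumers: £24; on suppliers: £14. (They sum to £38.)
The less price-elastic side of the market bears the larger share of a per-unit tax.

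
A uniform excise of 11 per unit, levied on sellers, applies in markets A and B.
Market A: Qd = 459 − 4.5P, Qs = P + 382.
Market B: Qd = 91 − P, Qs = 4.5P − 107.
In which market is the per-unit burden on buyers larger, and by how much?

Market B, by 7.

Market A: pre-tax P* = 14, Q* = 396; post-tax Q = 387; per-unit burden on buyers = 2.
Market B: pre-tax P* = 36, Q* = 55; post-tax Q = 46; per-unit burden on buyers = 9.
Difference: 2 vs 9 → market B is larger by 7.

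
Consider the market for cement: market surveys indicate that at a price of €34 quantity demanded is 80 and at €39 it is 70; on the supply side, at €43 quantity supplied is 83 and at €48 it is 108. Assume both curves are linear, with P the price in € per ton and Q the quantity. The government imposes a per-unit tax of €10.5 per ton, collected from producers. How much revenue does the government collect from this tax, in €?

Demand slope: (70 − 80)/(39 − 34) = -2, so Qd = 148 − 2P.
Supply slope: (108 − 83)/(48 − 43) = 5, so Qs = 5P − 132.
Without the tax, 148 − 2P = 5P − 132 gives 7P = 280, so P* = €40 and Q* = 68.
With the tax collected from producers, supply shifts: Qs = 5(P − 10.5) − 132.
New equilibrium: consumers pay €47.5, producers receive €37, Q = 53. (Wedge: Pb − Ps = 10.5.)
Revenue = t · Q = 10.5 · 53 = €556.5.

Tax revenue = €556.5.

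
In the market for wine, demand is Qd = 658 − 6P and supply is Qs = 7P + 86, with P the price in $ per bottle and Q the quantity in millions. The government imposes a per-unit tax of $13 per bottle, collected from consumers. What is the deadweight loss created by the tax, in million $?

Without the tax, 658 − 6P = 7P + 86 gives 13P = 572, so P* = $44 and Q* = 394.
With the tax collected from consumers, demand (in seller-price terms) shifts: Qd = 658 − 6(P + 13).
Solving gives Q = 352 with consumers paying $51 and suppliers receiving $38 (the $13 wedge).
Quantity falls by |ΔQ| = |394 − 352| = 42.
DWL = ½ · t · |ΔQ| = ½ · 13 · 42 = $273.

Deadweight loss = $273 million.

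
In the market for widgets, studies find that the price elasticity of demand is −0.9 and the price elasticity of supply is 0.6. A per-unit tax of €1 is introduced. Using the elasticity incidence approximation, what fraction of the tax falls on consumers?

Consumers' share ≈ 0.4.

Incidence ratio: consumers' share ≈ εs / (εs + |εd|) = 0.6 / (0.6 + 0.9) = 0.4.
Supply is the less elastic side, so consumers bear the smaller share.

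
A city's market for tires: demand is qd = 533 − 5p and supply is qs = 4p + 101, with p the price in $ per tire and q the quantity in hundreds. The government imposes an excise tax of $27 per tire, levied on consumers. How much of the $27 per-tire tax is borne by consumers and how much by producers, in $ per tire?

Without the tax, 533 − 5p = 4p + 101 gives 9p = 432, so p* = $48 and q* = 293.
With the tax collected from consumers, demand (in seller-price terms) shifts: qd = 533 − 5(p + 27).
New equilibrium: consumers pay $60, producers receive $33, q = 233. (Wedge: pb − ps = 27.)
Burden on consumers: $12; on producers: $15. (They sum to $27.)
The less price-elastic side of the market bears the larger share of a per-unit tax.

Consumers bear $12 per tire; producers bear $15 per tire.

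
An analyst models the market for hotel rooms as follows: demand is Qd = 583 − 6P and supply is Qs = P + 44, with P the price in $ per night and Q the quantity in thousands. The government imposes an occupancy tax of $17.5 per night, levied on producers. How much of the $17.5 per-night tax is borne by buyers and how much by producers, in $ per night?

Before the tax: set 583 − 6P = P + 44 → P* = $77, Q* = 121.
With the tax collected from producers, supply shifts: Qs = (P − 17.5) + 44.
Solving gives Q = 106 with buyers paying $79.5 and producers receiving $62 (the $17.5 wedge).
Burden on buyers: $2.5; on producers: $15. (They sum to $17.5.)

Buyers bear $2.5 per night; producers bear $15 per night.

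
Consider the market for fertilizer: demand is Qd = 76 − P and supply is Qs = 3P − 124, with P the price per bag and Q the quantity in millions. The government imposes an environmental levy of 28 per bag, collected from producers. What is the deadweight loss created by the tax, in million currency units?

Without the tax, 76 − P = 3P − 124 gives 4P = 200, so P* = 50 and Q* = 26.
With the tax collected from producers, supply shifts: Qs = 3(P − 28) − 124.
New equilibrium: consumers pay 71, producers receive 43, Q = 5. (Wedge: Pb − Ps = 28.)
Quantity falls by |ΔQ| = |26 − 5| = 21.
DWL = ½ · t · |ΔQ| = ½ · 28 · 21 = 294.

Deadweight loss = 294 million.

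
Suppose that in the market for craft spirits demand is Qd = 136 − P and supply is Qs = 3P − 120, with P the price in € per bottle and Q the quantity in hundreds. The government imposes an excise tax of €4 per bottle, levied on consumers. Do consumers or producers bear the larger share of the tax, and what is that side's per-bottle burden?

Consumers bear the larger share: €3 per bottle.

Before the tax: set 136 − P = 3P − 120 → P* = €64, Q* = 72.
With the tax collected from consumers, demand (in seller-price terms) shifts: Qd = 136 − (P + 4).
Solving gives Q = 69 with consumers paying €67 and producers receiving €63 (the €4 wedge).
Per-bottle burden: consumers €3, producers €1.
Consumers take the larger share because demand is less price-elastic here (demand slope 1 vs supply slope 3).
The less price-elastic side of the market bears the larger share of a per-unit tax.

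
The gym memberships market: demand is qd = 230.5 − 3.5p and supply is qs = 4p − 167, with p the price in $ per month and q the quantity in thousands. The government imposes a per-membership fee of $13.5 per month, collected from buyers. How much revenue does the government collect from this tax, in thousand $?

Tax revenue = $267.3 thousand.

Without the tax, 230.5 − 3.5p = 4p − 167 gives 7.5p = 397.5, so p* = $53 and q* = 45.
With the tax collected from buyers, demand (in seller-price terms) shifts: qd = 230.5 − 3.5(p + 13.5).
New equilibrium: buyers pay $60.2, producers receive $46.7, q = 19.8. (Wedge: pb − ps = 13.5.)
Revenue = t · Q = 13.5 · 19.8 = $267.3.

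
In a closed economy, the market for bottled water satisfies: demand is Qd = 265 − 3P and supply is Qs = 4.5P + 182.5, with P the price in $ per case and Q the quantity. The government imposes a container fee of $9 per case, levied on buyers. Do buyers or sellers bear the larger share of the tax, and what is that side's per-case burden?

Buyers bear the larger share: $5.4 per case.

Without the tax, 265 − 3P = 4.5P + 182.5 gives 7.5P = 82.5, so P* = $11 and Q* = 232.
With the tax collected from buyers, demand (in seller-price terms) shifts: Qd = 265 − 3(P + 9).
New equilibrium: buyers pay $16.4, sellers receive $7.4, Q = 215.8. (Wedge: Pb − Ps = 9.)
Per-case burden: buyers $5.4, sellers $3.6.
Buyers take the larger share because demand is less price-elastic here (demand slope 3 vs supply slope 4.5).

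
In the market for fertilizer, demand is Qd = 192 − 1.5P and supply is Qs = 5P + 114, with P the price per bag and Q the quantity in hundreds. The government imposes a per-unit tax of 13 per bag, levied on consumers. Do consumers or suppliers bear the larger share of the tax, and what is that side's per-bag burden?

Consumers bear the larger share: 10 per bag.

Before the tax: set 192 − 1.5P = 5P + 114 → P* = 12, Q* = 174.
With the tax collected from consumers, demand (in seller-price terms) shifts: Qd = 192 − 1.5(P + 13).
Solving gives Q = 159 with consumers paying 22 and suppliers receiving 9 (the 13 wedge).
Per-bag burden: consumers 10, suppliers 3.
Consumers take the larger share because demand is less price-elastic here (demand slope 1.5 vs supply slope 5).
The less price-elastic side of the market bears the larger share of a per-unit tax.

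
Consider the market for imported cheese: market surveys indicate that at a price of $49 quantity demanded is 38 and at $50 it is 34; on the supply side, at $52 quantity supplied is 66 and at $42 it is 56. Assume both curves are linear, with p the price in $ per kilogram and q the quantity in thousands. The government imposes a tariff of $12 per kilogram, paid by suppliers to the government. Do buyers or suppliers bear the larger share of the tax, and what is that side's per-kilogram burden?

Suppliers bear the larger share: $9.6 per kilogram.

Demand slope: (34 − 38)/(50 − 49) = -4, so qd = 234 − 4p.
Supply slope: (56 − 66)/(42 − 52) = 1, so qs = p + 14.
Before the tax: set 234 − 4p = p + 14 → p* = $44, q* = 58.
With the tax collected from suppliers, supply shifts: qs = (p − 12) + 14.
Solving gives q = 48.4 with buyers paying $46.4 and suppliers receiving $34.4 (the $12 wedge).
Per-kilogram burden: buyers $2.4, suppliers $9.6.
Suppliers take the larger share because supply is less price-elastic here (demand slope 4 vs supply slope 1).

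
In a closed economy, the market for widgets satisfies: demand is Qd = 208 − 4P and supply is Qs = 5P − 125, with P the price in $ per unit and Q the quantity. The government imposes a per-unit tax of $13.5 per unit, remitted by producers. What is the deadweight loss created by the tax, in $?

Deadweight loss = $202.5.

Without the tax, 208 − 4P = 5P − 125 gives 9P = 333, so P* = $37 and Q* = 60.
With the tax collected from producers, supply shifts: Qs = 5(P − 13.5) − 125.
Solving gives Q = 30 with consumers paying $44.5 and producers receiving $31 (the $13.5 wedge).
Quantity falls by |ΔQ| = |60 − 30| = 30.
DWL = ½ · t · |ΔQ| = ½ · 13.5 · 30 = $202.5.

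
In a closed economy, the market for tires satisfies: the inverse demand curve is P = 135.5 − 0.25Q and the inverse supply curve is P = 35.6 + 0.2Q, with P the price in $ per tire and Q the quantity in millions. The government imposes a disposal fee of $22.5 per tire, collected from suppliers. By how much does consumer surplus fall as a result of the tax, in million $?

Consumer surplus falls by $2462.5 million.

Inverting to Q(P) form: Qd = 542 − 4P; Qs = 5P − 178.
Before the tax: set 542 − 4P = 5P − 178 → P* = $80, Q* = 222.
With the tax collected from suppliers, supply shifts: Qs = 5(P − 22.5) − 178.
New equilibrium: buyers pay $92.5, suppliers receive $70, Q = 172. (Wedge: Pb − Ps = 22.5.)
ΔCS is the trapezoid between Q = 172 and Q = 222 of height $12.5: ½ · (222 + 172) · 12.5 = $2462.5.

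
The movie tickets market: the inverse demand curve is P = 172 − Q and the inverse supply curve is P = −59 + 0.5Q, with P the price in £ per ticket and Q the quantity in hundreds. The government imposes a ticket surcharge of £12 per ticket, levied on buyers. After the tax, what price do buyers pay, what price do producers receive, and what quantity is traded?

Buyers pay £26; producers receive £14; quantity = 146.

Inverting to Q(P) form: Qd = 172 − P; Qs = 2P + 118.
Before the tax: set 172 − P = 2P + 118 → P* = £18, Q* = 154.
With the tax collected from buyers, demand (in seller-price terms) shifts: Qd = 172 − (P + 12).
Solving gives Q = 146 with buyers paying £26 and producers receiving £14 (the £12 wedge).
The less price-elastic side of the market bears the larger share of a per-unit tax.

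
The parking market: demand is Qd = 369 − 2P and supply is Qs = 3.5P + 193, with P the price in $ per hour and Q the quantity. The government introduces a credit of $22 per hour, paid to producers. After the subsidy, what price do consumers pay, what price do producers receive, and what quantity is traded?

Before the subsidy: set 369 − 2P = 3.5P + 193 → P* = $32, Q* = 305.
With a per-unit subsidy paid to producers, each receives P + 22 per unit sold, so supply becomes Qs = 3.5(P + 22) + 193.
New equilibrium: consumers pay $18, producers receive $40, Q = 333. (Wedge: Pb − Ps = −22.)

Consumers pay $18; producers receive $40; quantity = 333.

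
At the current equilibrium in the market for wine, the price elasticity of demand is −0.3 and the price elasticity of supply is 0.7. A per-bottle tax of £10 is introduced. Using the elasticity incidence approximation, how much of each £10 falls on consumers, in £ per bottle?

Incidence ratio: consumers' share ≈ εs / (εs + |εd|) = 0.7 / (0.7 + 0.3) = 0.7.
So consumers bear ≈ 0.7 × £10 = £7; producers bear £3.

Consumers bear ≈ £7 per bottle.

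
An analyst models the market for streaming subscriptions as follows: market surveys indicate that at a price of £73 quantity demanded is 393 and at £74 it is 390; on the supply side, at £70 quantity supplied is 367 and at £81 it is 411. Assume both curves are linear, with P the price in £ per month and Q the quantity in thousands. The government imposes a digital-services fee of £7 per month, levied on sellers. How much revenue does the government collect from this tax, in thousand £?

Tax revenue = £2625 thousand.

Demand slope: (390 − 393)/(74 − 73) = -3, so Qd = 612 − 3P.
Supply slope: (411 − 367)/(81 − 70) = 4, so Qs = 4P + 87.
Without the tax, 612 − 3P = 4P + 87 gives 7P = 525, so P* = £75 and Q* = 387.
With the tax collected from sellers, supply shifts: Qs = 4(P − 7) + 87.
Solving gives Q = 375 with buyers paying £79 and sellers receiving £72 (the £7 wedge).
Revenue = t · Q = 7 · 375 = £2625.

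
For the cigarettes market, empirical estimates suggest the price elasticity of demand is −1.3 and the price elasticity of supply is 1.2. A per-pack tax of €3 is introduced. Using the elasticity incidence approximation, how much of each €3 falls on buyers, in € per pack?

Incidence ratio: buyers' share ≈ εs / (εs + |εd|) = 1.2 / (1.2 + 1.3) = 0.48.
So buyers bear ≈ 0.48 × €3 = €1.44; producers bear €1.56.

Buyers bear ≈ €1.44 per pack.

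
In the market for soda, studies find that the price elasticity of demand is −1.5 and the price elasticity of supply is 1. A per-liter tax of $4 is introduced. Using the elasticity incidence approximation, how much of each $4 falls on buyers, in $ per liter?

Buyers bear ≈ $1.6 per liter.

Incidence ratio: buyers' share ≈ εs / (εs + |εd|) = 1 / (1 + 1.5) = 0.4.
So buyers bear ≈ 0.4 × $4 = $1.6; producers bear $2.4.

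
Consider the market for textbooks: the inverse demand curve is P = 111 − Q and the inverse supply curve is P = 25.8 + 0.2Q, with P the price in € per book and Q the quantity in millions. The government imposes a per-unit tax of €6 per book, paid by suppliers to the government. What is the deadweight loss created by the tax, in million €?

Deadweight loss = €15 million.

Inverting to Q(P) form: Qd = 111 − P; Qs = 5P − 129.
Before the tax: set 111 − P = 5P − 129 → P* = €40, Q* = 71.
With the tax collected from suppliers, supply shifts: Qs = 5(P − 6) − 129.
New equilibrium: consumers pay €45, suppliers receive €39, Q = 66. (Wedge: Pb − Ps = 6.)
Quantity falls by |ΔQ| = |71 − 66| = 5.
DWL = ½ · t · |ΔQ| = ½ · 6 · 5 = €15.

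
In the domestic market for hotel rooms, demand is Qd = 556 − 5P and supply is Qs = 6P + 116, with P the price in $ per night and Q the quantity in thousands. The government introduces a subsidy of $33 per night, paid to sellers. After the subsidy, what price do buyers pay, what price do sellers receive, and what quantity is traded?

Without the subsidy, 556 − 5P = 6P + 116 gives 11P = 440, so P* = $40 and Q* = 356.
With a per-unit subsidy paid to sellers, each receives P + 33 per unit sold, so supply becomes Qs = 6(P + 33) + 116.
New equilibrium: buyers pay $22, sellers receive $55, Q = 446. (Wedge: Pb − Ps = −33.)

Buyers pay $22; sellers receive $55; quantity = 446.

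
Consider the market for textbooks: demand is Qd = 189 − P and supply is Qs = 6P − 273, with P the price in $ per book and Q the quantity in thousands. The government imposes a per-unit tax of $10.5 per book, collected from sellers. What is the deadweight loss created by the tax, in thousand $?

Deadweight loss = $47.25 thousand.

Before the tax: set 189 − P = 6P − 273 → P* = $66, Q* = 123.
With the tax collected from sellers, supply shifts: Qs = 6(P − 10.5) − 273.
New equilibrium: consumers pay $75, sellers receive $64.5, Q = 114. (Wedge: Pb − Ps = 10.5.)
Quantity falls by |ΔQ| = |123 − 114| = 9.
DWL = ½ · t · |ΔQ| = ½ · 10.5 · 9 = $47.25.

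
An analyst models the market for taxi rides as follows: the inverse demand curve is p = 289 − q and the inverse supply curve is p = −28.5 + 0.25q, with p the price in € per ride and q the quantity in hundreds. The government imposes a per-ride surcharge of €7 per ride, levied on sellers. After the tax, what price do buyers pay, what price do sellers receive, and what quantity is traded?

Rewrite in direct form: qd = 289 − p and qs = 4p + 114.
Before the tax: set 289 − p = 4p + 114 → p* = €35, q* = 254.
With the tax collected from sellers, supply shifts: qs = 4(p − 7) + 114.
New equilibrium: buyers pay €40.6, sellers receive €33.6, q = 248.4. (Wedge: pb − ps = 7.)

Buyers pay €40.6; sellers receive €33.6; quantity = 248.4.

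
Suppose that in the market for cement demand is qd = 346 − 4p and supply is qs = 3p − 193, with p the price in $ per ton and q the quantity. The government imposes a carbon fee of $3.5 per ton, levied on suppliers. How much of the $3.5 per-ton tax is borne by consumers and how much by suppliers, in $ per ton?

Before the tax: set 346 − 4p = 3p − 193 → p* = $77, q* = 38.
With the tax collected from suppliers, supply shifts: qs = 3(p − 3.5) − 193.
New equilibrium: consumers pay $78.5, suppliers receive $75, q = 32. (Wedge: pb − ps = 3.5.)
Burden on consumers: $1.5; on suppliers: $2. (They sum to $3.5.)

Consumers bear $1.5 per ton; suppliers bear $2 per ton.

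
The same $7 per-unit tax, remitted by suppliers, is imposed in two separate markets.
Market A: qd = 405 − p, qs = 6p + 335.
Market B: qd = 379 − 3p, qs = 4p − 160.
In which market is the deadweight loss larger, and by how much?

Market A: pre-tax p* = $10, q* = 395; post-tax q = 389; deadweight loss = $21.
Market B: pre-tax p* = $77, q* = 148; post-tax q = 136; deadweight loss = $42.
Difference: $21 vs $42 → market B is larger by $21.

Market B, by $21.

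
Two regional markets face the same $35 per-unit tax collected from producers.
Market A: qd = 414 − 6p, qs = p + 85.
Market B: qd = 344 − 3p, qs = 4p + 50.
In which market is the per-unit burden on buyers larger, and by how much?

Market A: pre-tax p* = $47, q* = 132; post-tax q = 102; per-unit burden on buyers = $5.
Market B: pre-tax p* = $42, q* = 218; post-tax q = 158; per-unit burden on buyers = $20.
Difference: $5 vs $20 → market B is larger by $15.

Market B, by $15.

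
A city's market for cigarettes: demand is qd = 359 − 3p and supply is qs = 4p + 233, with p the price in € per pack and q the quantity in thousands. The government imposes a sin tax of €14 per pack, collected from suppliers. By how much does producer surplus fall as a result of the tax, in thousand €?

Producer surplus falls by €1758 thousand.

Without the tax, 359 − 3p = 4p + 233 gives 7p = 126, so p* = €18 and q* = 305.
With the tax collected from suppliers, supply shifts: qs = 4(p − 14) + 233.
Solving gives q = 281 with consumers paying €26 and suppliers receiving €12 (the €14 wedge).
ΔPS is the trapezoid between Q = 281 and Q = 305 of height €6: ½ · (305 + 281) · 6 = €1758.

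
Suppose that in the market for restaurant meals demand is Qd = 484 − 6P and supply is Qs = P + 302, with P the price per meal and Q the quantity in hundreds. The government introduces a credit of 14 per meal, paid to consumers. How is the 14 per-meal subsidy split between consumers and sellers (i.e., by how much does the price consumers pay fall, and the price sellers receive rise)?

Before the subsidy: set 484 − 6P = P + 302 → P* = 26, Q* = 328.
With a per-unit subsidy paid to consumers, each effectively pays P − 14, so demand becomes Qd = 484 − 6(P − 14).
Solving gives Q = 340 with consumers paying 24 and sellers receiving 38 (the 14 wedge).
Gain to consumers: 2; to sellers: 12. (They sum to 14.)

Consumers gain 2 per meal; sellers gain 12 per meal.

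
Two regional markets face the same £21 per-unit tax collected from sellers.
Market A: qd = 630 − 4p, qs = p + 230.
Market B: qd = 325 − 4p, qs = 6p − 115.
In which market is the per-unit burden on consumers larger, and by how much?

Market A: pre-tax p* = £80, q* = 310; post-tax q = 293.2; per-unit burden on consumers = £4.2.
Market B: pre-tax p* = £44, q* = 149; post-tax q = 98.6; per-unit burden on consumers = £12.6.
Difference: £4.2 vs £12.6 → market B is larger by £8.4.

Market B, by £8.4.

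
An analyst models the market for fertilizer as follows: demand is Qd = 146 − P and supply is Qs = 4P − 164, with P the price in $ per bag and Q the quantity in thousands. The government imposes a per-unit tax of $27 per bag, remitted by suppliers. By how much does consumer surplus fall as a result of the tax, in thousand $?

Consumer surplus falls by $1581.12 thousand.

Without the tax, 146 − P = 4P − 164 gives 5P = 310, so P* = $62 and Q* = 84.
With the tax collected from suppliers, supply shifts: Qs = 4(P − 27) − 164.
Solving gives Q = 62.4 with buyers paying $83.6 and suppliers receiving $56.6 (the $27 wedge).
ΔCS is the trapezoid between Q = 62.4 and Q = 84 of height $21.6: ½ · (84 + 62.4) · 21.6 = $1581.12.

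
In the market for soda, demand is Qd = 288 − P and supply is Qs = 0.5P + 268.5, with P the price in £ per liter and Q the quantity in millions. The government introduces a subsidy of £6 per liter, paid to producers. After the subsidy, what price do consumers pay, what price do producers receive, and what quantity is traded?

Without the subsidy, 288 − P = 0.5P + 268.5 gives 1.5P = 19.5, so P* = £13 and Q* = 275.
With a per-unit subsidy paid to producers, each receives P + 6 per unit sold, so supply becomes Qs = 0.5(P + 6) + 268.5.
Solving gives Q = 277 with consumers paying £11 and producers receiving £17 (the £6 wedge).

Consumers pay £11; producers receive £17; quantity = 277.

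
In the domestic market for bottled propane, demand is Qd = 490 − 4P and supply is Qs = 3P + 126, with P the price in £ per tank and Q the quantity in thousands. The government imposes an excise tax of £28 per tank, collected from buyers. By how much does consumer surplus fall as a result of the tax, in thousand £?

Consumer surplus falls by £3096 thousand.

Before the tax: set 490 − 4P = 3P + 126 → P* = £52, Q* = 282.
With the tax collected from buyers, demand (in seller-price terms) shifts: Qd = 490 − 4(P + 28).
Solving gives Q = 234 with buyers paying £64 and producers receiving £36 (the £28 wedge).
ΔCS is the trapezoid between Q = 234 and Q = 282 of height £12: ½ · (282 + 234) · 12 = £3096.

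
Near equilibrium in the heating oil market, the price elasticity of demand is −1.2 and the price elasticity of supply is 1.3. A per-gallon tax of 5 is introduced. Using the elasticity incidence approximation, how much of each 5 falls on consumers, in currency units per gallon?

Consumers bear ≈ 2.6 per gallon.

Incidence ratio: consumers' share ≈ εs / (εs + |εd|) = 1.3 / (1.3 + 1.2) = 0.52.
So consumers bear ≈ 0.52 × 5 = 2.6; sellers bear 2.4.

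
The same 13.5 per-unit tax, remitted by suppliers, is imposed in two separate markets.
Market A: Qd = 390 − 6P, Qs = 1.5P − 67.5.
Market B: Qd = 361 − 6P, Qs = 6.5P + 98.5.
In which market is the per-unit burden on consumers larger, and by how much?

Market B, by 4.32.

Market A: pre-tax P* = 61, Q* = 24; post-tax Q = 7.8; per-unit burden on consumers = 2.7.
Market B: pre-tax P* = 21, Q* = 235; post-tax Q = 192.88; per-unit burden on consumers = 7.02.
Difference: 2.7 vs 7.02 → market B is larger by 4.32.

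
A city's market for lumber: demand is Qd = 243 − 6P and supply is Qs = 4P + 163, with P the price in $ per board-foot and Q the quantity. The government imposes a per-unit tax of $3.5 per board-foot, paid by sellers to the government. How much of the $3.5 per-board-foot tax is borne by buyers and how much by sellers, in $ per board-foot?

Without the tax, 243 − 6P = 4P + 163 gives 10P = 80, so P* = $8 and Q* = 195.
With the tax collected from sellers, supply shifts: Qs = 4(P − 3.5) + 163.
New equilibrium: buyers pay $9.4, sellers receive $5.9, Q = 186.6. (Wedge: Pb − Ps = 3.5.)
Burden on buyers: $1.4; on sellers: $2.1. (They sum to $3.5.)
The less price-elastic side of the market bears the larger share of a per-unit tax.

Buyers bear $1.4 per board-foot; sellers bear $2.1 per board-foot.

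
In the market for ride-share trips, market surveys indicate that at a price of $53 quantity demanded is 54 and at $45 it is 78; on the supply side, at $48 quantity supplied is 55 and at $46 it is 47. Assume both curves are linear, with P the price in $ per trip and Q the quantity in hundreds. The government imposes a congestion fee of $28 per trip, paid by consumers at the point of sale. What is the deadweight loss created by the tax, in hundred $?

Demand slope: (78 − 54)/(45 − 53) = -3, so Qd = 213 − 3P.
Supply slope: (47 − 55)/(46 − 48) = 4, so Qs = 4P − 137.
Before the tax: set 213 − 3P = 4P − 137 → P* = $50, Q* = 63.
With the tax collected from consumers, demand (in seller-price terms) shifts: Qd = 213 − 3(P + 28).
Solving gives Q = 15 with consumers paying $66 and producers receiving $38 (the $28 wedge).
Quantity falls by |ΔQ| = |63 − 15| = 48.
DWL = ½ · t · |ΔQ| = ½ · 28 · 48 = $672.

Deadweight loss = $672 hundred.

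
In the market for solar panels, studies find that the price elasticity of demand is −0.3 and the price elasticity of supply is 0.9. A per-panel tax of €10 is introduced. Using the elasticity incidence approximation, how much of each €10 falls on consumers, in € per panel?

Consumers bear ≈ €7.5 per panel.

Incidence ratio: consumers' share ≈ εs / (εs + |εd|) = 0.9 / (0.9 + 0.3) = 0.75.
So consumers bear ≈ 0.75 × €10 = €7.5; producers bear €2.5.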